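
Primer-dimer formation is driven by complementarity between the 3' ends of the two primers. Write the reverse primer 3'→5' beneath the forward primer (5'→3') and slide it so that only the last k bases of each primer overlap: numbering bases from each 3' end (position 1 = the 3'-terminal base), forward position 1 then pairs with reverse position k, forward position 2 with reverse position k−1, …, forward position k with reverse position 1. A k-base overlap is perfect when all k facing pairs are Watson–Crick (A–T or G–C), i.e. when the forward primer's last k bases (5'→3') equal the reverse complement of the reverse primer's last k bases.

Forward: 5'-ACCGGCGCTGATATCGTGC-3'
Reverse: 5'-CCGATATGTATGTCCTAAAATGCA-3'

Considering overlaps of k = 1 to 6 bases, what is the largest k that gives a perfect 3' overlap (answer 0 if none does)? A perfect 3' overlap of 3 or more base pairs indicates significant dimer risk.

Last 6 bases (5'→3') — forward …TCGTGC, reverse …AATGCA.
Reverse complement of the reverse primer's last 6 bases: TGCATT; its first k bases are the reverse complement of the reverse primer's last k bases, so a perfect k-base overlap needs the forward primer's last k bases to equal them.
Comparing (forward last k vs required): k=1: C vs T ✗; k=2: GC vs TG ✗; k=3: TGC vs TGC ✓; k=4: GTGC vs TGCA ✗; k=5: CGTGC vs TGCAT ✗; k=6: TCGTGC vs TGCATT ✗.
Only k = 3 is perfect, so the longest perfect 3' overlap is 3.

Longest perfect overlap: 3 complementary base pairs; significant dimer risk (threshold 3).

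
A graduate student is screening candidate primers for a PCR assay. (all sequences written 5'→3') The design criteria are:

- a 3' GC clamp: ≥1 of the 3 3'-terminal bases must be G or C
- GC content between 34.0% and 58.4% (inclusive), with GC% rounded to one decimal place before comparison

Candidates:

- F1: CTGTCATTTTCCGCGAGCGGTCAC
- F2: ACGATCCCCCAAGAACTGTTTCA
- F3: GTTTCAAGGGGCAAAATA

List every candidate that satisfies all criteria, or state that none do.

F1 (24 nt, A=3 T=7 G=6 C=8): 3' end CAC has 2 G/C ✓; GC 14/24 = 58.3% ✓ — passes.
F2 (23 nt, A=7 T=5 G=3 C=8): 3' end TCA has 1 G/C ✓; GC 11/23 = 47.8% ✓ — passes.
F3 (18 nt, A=7 T=4 G=5 C=2): 3' end ATA has 0 G/C, need ≥1 ✗; GC 7/18 = 38.9% ✓ — fails.

F1 and F2.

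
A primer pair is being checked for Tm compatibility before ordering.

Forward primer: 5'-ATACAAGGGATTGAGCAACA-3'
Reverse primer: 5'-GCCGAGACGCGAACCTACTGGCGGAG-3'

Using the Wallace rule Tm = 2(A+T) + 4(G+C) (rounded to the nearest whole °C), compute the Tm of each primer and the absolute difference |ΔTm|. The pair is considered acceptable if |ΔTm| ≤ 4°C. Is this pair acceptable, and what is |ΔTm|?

|ΔTm| = 32°C; the pair is not acceptable.

Forward: A=9 T=3 G=5 C=3 → Tm = 2·12 + 4·8 = 56°C.
Reverse: A=6 T=2 G=10 C=8 → Tm = 2·8 + 4·18 = 88°C.
|ΔTm| = |56 − 88| = 32°C, > 4°C.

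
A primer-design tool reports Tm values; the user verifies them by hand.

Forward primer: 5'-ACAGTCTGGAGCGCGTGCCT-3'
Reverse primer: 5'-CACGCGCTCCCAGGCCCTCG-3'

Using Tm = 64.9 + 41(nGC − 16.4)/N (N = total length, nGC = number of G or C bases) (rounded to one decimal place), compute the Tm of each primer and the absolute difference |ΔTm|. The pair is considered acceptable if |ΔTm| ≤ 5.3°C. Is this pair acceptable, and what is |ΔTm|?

|ΔTm| = 6.2°C; the pair is not acceptable.

Forward: G+C = 13, N = 20 → Tm = 64.9 + 41·(13 − 16.4)/20 = 57.9°C.
Reverse: G+C = 16, N = 20 → Tm = 64.9 + 41·(16 − 16.4)/20 = 64.1°C.
|ΔTm| = |57.9 − 64.1| = 6.2°C, > 5.3°C.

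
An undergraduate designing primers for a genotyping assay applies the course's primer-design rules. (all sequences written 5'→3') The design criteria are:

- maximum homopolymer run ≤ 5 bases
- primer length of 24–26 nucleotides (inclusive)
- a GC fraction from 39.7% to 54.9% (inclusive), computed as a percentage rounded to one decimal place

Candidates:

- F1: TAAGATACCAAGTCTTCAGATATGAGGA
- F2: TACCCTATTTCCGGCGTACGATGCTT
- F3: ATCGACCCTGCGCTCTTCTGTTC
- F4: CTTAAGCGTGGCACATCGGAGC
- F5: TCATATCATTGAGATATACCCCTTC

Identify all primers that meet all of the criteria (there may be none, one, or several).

F1 (28 nt, A=11 T=7 G=6 C=4): longest run = 2 ✓; length 28, outside 24–26 ✗; GC 10/28 = 35.7%, outside 39.7–54.9% ✗ — fails.
F2 (26 nt, A=4 T=9 G=5 C=8): longest run = 3 ✓; length 26 ✓; GC 13/26 = 50.0% ✓ — passes.
F3 (23 nt, A=2 T=8 G=4 C=9): longest run = 3 ✓; length 23, outside 24–26 ✗; GC 13/23 = 56.5%, outside 39.7–54.9% ✗ — fails.
F4 (22 nt, A=5 T=4 G=7 C=6): longest run = 2 ✓; length 22, outside 24–26 ✗; GC 13/22 = 59.1%, outside 39.7–54.9% ✗ — fails.
F5 (25 nt, A=7 T=9 G=2 C=7): longest run = 4 ✓; length 25 ✓; GC 9/25 = 36.0%, outside 39.7–54.9% ✗ — fails.

F2 only.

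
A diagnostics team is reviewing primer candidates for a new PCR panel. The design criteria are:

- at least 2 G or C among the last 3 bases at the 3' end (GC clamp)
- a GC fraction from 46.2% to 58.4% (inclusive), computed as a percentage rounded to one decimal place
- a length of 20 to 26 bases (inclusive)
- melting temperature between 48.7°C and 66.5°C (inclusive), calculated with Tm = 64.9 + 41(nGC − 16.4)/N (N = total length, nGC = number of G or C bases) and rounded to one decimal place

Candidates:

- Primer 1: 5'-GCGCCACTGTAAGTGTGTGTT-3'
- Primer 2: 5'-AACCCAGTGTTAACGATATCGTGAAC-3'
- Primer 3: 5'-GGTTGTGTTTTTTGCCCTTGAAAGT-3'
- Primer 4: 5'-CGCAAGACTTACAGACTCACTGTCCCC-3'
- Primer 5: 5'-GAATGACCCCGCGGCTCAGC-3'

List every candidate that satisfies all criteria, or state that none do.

None of the candidates satisfy all criteria.

Primer 1 (21 nt, A=3 T=7 G=7 C=4): 3' end GTT has 1 G/C, need ≥2 ✗; GC 11/21 = 52.4% ✓; length 21 ✓; Tm = 64.9 + 41·(11 − 16.4)/21 = 54.4°C ✓ — fails.
Primer 2 (26 nt, A=9 T=6 G=5 C=6): 3' end AAC has 1 G/C, need ≥2 ✗; GC 11/26 = 42.3%, outside 46.2–58.4% ✗; length 26 ✓; Tm = 64.9 + 41·(11 − 16.4)/26 = 56.4°C ✓ — fails.
Primer 3 (25 nt, A=3 T=12 G=7 C=3): 3' end AGT has 1 G/C, need ≥2 ✗; GC 10/25 = 40.0%, outside 46.2–58.4% ✗; length 25 ✓; Tm = 64.9 + 41·(10 − 16.4)/25 = 54.4°C ✓ — fails.
Primer 4 (27 nt, A=7 T=5 G=4 C=11): 3' end CCC has 3 G/C ✓; GC 15/27 = 55.6% ✓; length 27, outside 20–26 ✗; Tm = 64.9 + 41·(15 − 16.4)/27 = 62.8°C ✓ — fails.
Primer 5 (20 nt, A=4 T=2 G=6 C=8): 3' end AGC has 2 G/C ✓; GC 14/20 = 70.0%, outside 46.2–58.4% ✗; length 20 ✓; Tm = 64.9 + 41·(14 − 16.4)/20 = 60.0°C ✓ — fails.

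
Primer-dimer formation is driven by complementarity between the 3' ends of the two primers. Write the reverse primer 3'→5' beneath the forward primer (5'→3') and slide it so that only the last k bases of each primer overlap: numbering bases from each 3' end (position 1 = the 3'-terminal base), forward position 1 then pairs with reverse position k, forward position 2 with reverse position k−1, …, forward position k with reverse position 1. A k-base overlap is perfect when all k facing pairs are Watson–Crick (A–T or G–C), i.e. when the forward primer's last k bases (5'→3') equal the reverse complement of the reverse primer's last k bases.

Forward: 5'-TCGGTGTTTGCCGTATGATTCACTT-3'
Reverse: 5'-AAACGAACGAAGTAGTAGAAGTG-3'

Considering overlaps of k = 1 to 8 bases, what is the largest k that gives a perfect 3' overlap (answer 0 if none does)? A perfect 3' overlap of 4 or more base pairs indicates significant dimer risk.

Longest perfect overlap: 5 complementary base pairs; significant dimer risk (threshold 4).

Last 8 bases (5'→3') — forward …ATTCACTT, reverse …TAGAAGTG.
Reverse complement of the reverse primer's last 8 bases: CACTTCTA; its first k bases are the reverse complement of the reverse primer's last k bases, so a perfect k-base overlap needs the forward primer's last k bases to equal them.
Comparing (forward last k vs required): k=1: T vs C ✗; k=2: TT vs CA ✗; k=3: CTT vs CAC ✗; k=4: ACTT vs CACT ✗; k=5: CACTT vs CACTT ✓; k=6: TCACTT vs CACTTC ✗; k=7: TTCACTT vs CACTTCT ✗; k=8: ATTCACTT vs CACTTCTA ✗.
Only k = 5 is perfect, so the longest perfect 3' overlap is 5.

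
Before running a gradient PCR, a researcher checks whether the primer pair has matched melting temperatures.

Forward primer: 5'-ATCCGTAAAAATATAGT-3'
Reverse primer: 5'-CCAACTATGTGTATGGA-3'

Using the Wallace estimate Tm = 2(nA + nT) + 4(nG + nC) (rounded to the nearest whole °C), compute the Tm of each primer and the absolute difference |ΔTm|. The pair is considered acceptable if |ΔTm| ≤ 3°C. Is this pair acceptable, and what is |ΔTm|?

Forward: A=8 T=5 G=2 C=2 → Tm = 2·13 + 4·4 = 42°C.
Reverse: A=5 T=5 G=4 C=3 → Tm = 2·10 + 4·7 = 48°C.
|ΔTm| = |42 − 48| = 6°C, > 3°C.

|ΔTm| = 6°C; the pair is not acceptable.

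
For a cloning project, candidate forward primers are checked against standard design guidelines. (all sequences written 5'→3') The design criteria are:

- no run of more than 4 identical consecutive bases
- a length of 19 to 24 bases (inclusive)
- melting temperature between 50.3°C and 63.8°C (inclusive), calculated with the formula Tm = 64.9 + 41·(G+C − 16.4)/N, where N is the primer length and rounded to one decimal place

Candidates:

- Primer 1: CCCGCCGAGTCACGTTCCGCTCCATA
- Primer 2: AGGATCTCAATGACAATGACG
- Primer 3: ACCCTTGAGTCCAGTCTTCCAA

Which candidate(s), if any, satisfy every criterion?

Primer 1 (26 nt, A=4 T=5 G=5 C=12): longest run = 3 ✓; length 26, outside 19–24 ✗; Tm = 64.9 + 41·(17 − 16.4)/26 = 65.8°C, outside 50.3–63.8°C ✗ — fails.
Primer 2 (21 nt, A=8 T=4 G=5 C=4): longest run = 2 ✓; length 21 ✓; Tm = 64.9 + 41·(9 − 16.4)/21 = 50.5°C ✓ — passes.
Primer 3 (22 nt, A=5 T=6 G=3 C=8): longest run = 3 ✓; length 22 ✓; Tm = 64.9 + 41·(11 − 16.4)/22 = 54.8°C ✓ — passes.

Primer 2 and Primer 3.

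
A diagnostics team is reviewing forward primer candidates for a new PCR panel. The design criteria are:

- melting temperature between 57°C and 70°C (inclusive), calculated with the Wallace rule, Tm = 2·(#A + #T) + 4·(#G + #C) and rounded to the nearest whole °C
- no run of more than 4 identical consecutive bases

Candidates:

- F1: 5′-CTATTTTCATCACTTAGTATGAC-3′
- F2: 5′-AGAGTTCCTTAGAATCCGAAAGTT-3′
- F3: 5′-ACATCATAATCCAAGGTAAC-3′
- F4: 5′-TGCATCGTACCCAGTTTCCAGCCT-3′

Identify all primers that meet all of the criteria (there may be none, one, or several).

F1 (23 nt, A=6 T=10 G=2 C=5): Tm = 2·16 + 4·7 = 60°C ✓; longest run = 4 ✓ — passes.
F2 (24 nt, A=8 T=7 G=5 C=4): Tm = 2·15 + 4·9 = 66°C ✓; longest run = 3 ✓ — passes.
F3 (20 nt, A=9 T=4 G=2 C=5): Tm = 2·13 + 4·7 = 54°C, outside 57–70°C ✗; longest run = 2 ✓ — fails.
F4 (24 nt, A=4 T=7 G=4 C=9): Tm = 2·11 + 4·13 = 74°C, outside 57–70°C ✗; longest run = 3 ✓ — fails.

F1 and F2.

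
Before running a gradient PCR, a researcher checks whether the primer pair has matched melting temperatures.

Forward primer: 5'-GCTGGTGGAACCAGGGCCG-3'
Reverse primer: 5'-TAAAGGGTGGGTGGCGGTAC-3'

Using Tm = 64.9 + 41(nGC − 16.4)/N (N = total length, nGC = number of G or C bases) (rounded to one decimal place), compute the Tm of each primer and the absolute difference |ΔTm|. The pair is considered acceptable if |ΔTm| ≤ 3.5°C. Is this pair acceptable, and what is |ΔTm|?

|ΔTm| = 3.8°C; the pair is not acceptable.

Forward: G+C = 14, N = 19 → Tm = 64.9 + 41·(14 − 16.4)/19 = 59.7°C.
Reverse: G+C = 12, N = 20 → Tm = 64.9 + 41·(12 − 16.4)/20 = 55.9°C.
|ΔTm| = |59.7 − 55.9| = 3.8°C, > 3.5°C.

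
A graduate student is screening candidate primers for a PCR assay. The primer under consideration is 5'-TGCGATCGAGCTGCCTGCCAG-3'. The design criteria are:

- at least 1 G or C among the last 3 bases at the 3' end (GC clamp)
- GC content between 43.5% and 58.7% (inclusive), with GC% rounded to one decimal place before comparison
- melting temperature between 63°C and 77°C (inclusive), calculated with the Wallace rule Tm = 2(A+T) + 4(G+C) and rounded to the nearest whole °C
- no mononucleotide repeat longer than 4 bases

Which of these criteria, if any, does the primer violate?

Fails: GC content.

Base counts: A=3, T=4, G=7, C=7 (length 21).
GC clamp: 3' end CAG has 2 G/C ✓
GC content: GC 14/21 = 66.7%, outside 43.5–58.7% ✗
Tm: Tm = 2·7 + 4·14 = 70°C ✓
homopolymer run: longest run = 2 ✓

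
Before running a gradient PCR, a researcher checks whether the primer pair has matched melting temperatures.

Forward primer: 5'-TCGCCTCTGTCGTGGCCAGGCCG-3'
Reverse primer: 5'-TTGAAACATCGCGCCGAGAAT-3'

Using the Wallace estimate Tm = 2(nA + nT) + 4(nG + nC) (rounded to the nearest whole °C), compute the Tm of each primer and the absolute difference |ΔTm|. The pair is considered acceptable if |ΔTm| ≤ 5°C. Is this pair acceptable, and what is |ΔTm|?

|ΔTm| = 18°C; the pair is not acceptable.

Forward: A=1 T=5 G=8 C=9 → Tm = 2·6 + 4·17 = 80°C.
Reverse: A=7 T=4 G=5 C=5 → Tm = 2·11 + 4·10 = 62°C.
|ΔTm| = |80 − 62| = 18°C, > 5°C.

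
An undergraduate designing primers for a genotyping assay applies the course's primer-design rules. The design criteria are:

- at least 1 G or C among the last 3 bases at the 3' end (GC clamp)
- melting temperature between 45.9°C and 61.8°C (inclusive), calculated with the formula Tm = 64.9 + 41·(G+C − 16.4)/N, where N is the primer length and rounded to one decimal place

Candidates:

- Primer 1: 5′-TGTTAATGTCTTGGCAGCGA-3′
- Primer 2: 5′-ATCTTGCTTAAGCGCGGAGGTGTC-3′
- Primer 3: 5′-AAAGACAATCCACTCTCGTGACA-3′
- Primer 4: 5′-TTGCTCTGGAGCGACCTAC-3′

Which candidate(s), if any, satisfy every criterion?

Primer 1 (20 nt, A=4 T=7 G=6 C=3): 3' end CGA has 2 G/C ✓; Tm = 64.9 + 41·(9 − 16.4)/20 = 49.7°C ✓ — passes.
Primer 2 (24 nt, A=4 T=7 G=8 C=5): 3' end GTC has 2 G/C ✓; Tm = 64.9 + 41·(13 − 16.4)/24 = 59.1°C ✓ — passes.
Primer 3 (23 nt, A=9 T=4 G=3 C=7): 3' end ACA has 1 G/C ✓; Tm = 64.9 + 41·(10 − 16.4)/23 = 53.5°C ✓ — passes.
Primer 4 (19 nt, A=3 T=5 G=5 C=6): 3' end TAC has 1 G/C ✓; Tm = 64.9 + 41·(11 − 16.4)/19 = 53.2°C ✓ — passes.

Primer 1, Primer 2, Primer 3 and Primer 4.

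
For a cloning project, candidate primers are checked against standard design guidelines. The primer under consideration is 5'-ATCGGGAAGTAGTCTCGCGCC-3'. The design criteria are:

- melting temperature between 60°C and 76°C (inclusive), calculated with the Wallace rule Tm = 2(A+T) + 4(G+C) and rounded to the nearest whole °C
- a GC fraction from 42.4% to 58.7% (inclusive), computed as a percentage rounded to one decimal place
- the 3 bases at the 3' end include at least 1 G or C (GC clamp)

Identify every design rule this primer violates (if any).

Base counts: A=4, T=4, G=7, C=6 (length 21).
Tm: Tm = 2·8 + 4·13 = 68°C ✓
GC content: GC 13/21 = 61.9%, outside 42.4–58.7% ✗
GC clamp: 3' end GCC has 3 G/C ✓

Fails: GC content.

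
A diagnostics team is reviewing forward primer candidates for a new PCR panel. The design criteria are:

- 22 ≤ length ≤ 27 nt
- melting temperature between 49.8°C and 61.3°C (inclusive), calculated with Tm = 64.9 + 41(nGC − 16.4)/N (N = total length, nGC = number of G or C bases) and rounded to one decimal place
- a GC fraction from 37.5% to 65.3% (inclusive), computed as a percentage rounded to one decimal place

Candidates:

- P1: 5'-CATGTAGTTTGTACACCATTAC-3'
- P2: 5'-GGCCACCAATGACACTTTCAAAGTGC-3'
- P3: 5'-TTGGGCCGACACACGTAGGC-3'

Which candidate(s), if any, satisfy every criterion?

P1 (22 nt, A=6 T=8 G=3 C=5): length 22 ✓; Tm = 64.9 + 41·(8 − 16.4)/22 = 49.2°C, outside 49.8–61.3°C ✗; GC 8/22 = 36.4%, outside 37.5–65.3% ✗ — fails.
P2 (26 nt, A=8 T=5 G=5 C=8): length 26 ✓; Tm = 64.9 + 41·(13 − 16.4)/26 = 59.5°C ✓; GC 13/26 = 50.0% ✓ — passes.
P3 (20 nt, A=4 T=3 G=7 C=6): length 20, outside 22–27 ✗; Tm = 64.9 + 41·(13 − 16.4)/20 = 57.9°C ✓; GC 13/20 = 65.0% ✓ — fails.

P2 only.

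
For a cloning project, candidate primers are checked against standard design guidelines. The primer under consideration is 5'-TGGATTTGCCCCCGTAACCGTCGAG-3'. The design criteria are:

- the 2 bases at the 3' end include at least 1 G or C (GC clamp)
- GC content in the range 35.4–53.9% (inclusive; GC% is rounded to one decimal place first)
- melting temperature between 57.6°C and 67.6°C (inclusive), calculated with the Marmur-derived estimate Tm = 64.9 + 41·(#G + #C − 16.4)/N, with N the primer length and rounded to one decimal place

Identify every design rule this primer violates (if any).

Fails: GC content.

Base counts: A=4, T=6, G=7, C=8 (length 25).
GC clamp: 3' end AG has 1 G/C ✓
GC content: GC 15/25 = 60.0%, outside 35.4–53.9% ✗
Tm: Tm = 64.9 + 41·(15 − 16.4)/25 = 62.6°C ✓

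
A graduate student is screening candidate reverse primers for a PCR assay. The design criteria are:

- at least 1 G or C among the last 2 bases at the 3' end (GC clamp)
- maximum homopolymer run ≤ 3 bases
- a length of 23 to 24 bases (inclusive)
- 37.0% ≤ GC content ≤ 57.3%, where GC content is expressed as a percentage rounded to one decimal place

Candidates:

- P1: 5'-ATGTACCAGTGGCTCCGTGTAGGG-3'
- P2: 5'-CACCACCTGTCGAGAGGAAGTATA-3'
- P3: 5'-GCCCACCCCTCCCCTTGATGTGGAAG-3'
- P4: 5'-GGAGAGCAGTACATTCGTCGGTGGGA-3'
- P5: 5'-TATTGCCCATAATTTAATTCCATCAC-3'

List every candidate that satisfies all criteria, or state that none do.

P1 (24 nt, A=4 T=6 G=9 C=5): 3' end GG has 2 G/C ✓; longest run = 3 ✓; length 24 ✓; GC 14/24 = 58.3%, outside 37.0–57.3% ✗ — fails.
P2 (24 nt, A=8 T=4 G=6 C=6): 3' end TA has 0 G/C, need ≥1 ✗; longest run = 2 ✓; length 24 ✓; GC 12/24 = 50.0% ✓ — fails.
P3 (26 nt, A=4 T=5 G=6 C=11): 3' end AG has 1 G/C ✓; longest run = 4, exceeds 3 ✗; length 26, outside 23–24 ✗; GC 17/26 = 65.4%, outside 37.0–57.3% ✗ — fails.
P4 (26 nt, A=6 T=5 G=11 C=4): 3' end GA has 1 G/C ✓; longest run = 3 ✓; length 26, outside 23–24 ✗; GC 15/26 = 57.7%, outside 37.0–57.3% ✗ — fails.
P5 (26 nt, A=8 T=10 G=1 C=7): 3' end AC has 1 G/C ✓; longest run = 3 ✓; length 26, outside 23–24 ✗; GC 8/26 = 30.8%, outside 37.0–57.3% ✗ — fails.

None of the candidates satisfy all criteria.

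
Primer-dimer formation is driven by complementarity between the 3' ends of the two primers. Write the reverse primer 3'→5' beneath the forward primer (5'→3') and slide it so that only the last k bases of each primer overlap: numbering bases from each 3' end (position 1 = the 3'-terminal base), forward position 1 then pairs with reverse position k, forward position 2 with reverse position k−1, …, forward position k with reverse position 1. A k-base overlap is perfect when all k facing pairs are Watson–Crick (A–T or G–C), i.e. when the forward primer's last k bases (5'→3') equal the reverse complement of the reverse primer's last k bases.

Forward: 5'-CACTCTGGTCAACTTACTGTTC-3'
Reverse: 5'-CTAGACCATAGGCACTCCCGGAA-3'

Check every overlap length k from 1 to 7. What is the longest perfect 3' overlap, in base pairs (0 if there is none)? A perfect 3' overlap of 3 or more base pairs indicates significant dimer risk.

Longest perfect overlap: 3 complementary base pairs; significant dimer risk (threshold 3).

Last 7 bases (5'→3') — forward …ACTGTTC, reverse …CCCGGAA.
Reverse complement of the reverse primer's last 7 bases: TTCCGGG; its first k bases are the reverse complement of the reverse primer's last k bases, so a perfect k-base overlap needs the forward primer's last k bases to equal them.
Comparing (forward last k vs required): k=1: C vs T ✗; k=2: TC vs TT ✗; k=3: TTC vs TTC ✓; k=4: GTTC vs TTCC ✗; k=5: TGTTC vs TTCCG ✗; k=6: CTGTTC vs TTCCGG ✗; k=7: ACTGTTC vs TTCCGGG ✗.
Only k = 3 is perfect, so the longest perfect 3' overlap is 3.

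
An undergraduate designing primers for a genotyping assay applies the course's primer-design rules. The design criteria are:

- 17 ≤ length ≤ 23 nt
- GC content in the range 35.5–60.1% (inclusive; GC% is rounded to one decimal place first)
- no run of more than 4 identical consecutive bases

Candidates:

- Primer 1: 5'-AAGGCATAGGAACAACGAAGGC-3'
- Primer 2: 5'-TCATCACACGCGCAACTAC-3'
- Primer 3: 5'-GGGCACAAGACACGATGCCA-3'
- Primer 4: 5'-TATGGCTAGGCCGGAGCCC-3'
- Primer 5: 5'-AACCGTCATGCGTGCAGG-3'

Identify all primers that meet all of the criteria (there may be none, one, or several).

Primer 1 (22 nt, A=10 T=1 G=7 C=4): length 22 ✓; GC 11/22 = 50.0% ✓; longest run = 2 ✓ — passes.
Primer 2 (19 nt, A=6 T=3 G=2 C=8): length 19 ✓; GC 10/19 = 52.6% ✓; longest run = 2 ✓ — passes.
Primer 3 (20 nt, A=7 T=1 G=6 C=6): length 20 ✓; GC 12/20 = 60.0% ✓; longest run = 3 ✓ — passes.
Primer 4 (19 nt, A=3 T=3 G=7 C=6): length 19 ✓; GC 13/19 = 68.4%, outside 35.5–60.1% ✗; longest run = 3 ✓ — fails.
Primer 5 (18 nt, A=4 T=3 G=6 C=5): length 18 ✓; GC 11/18 = 61.1%, outside 35.5–60.1% ✗; longest run = 2 ✓ — fails.

Primer 1, Primer 2 and Primer 3.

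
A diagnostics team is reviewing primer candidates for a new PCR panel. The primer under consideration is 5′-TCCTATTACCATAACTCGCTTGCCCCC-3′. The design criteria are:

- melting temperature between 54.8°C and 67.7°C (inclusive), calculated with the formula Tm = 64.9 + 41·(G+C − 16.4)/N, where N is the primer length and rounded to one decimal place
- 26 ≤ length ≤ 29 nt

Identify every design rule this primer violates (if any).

Meets all criteria.

Base counts: A=5, T=8, G=2, C=12 (length 27).
Tm: Tm = 64.9 + 41·(14 − 16.4)/27 = 61.3°C ✓
length: length 27 ✓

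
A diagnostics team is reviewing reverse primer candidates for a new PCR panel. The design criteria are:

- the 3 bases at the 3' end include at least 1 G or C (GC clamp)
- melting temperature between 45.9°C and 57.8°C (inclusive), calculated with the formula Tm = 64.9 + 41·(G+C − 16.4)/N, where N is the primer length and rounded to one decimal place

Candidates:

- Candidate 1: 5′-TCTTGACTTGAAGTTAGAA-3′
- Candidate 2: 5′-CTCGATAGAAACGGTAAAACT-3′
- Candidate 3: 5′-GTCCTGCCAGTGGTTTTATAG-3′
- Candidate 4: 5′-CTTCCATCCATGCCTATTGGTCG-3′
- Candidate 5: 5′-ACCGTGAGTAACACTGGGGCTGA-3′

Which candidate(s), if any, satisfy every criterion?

Candidate 2, Candidate 3 and Candidate 4.

Candidate 1 (19 nt, A=6 T=7 G=4 C=2): 3' end GAA has 1 G/C ✓; Tm = 64.9 + 41·(6 − 16.4)/19 = 42.5°C, outside 45.9–57.8°C ✗ — fails.
Candidate 2 (21 nt, A=9 T=4 G=4 C=4): 3' end ACT has 1 G/C ✓; Tm = 64.9 + 41·(8 − 16.4)/21 = 48.5°C ✓ — passes.
Candidate 3 (21 nt, A=3 T=8 G=6 C=4): 3' end TAG has 1 G/C ✓; Tm = 64.9 + 41·(10 − 16.4)/21 = 52.4°C ✓ — passes.
Candidate 4 (23 nt, A=3 T=8 G=4 C=8): 3' end TCG has 2 G/C ✓; Tm = 64.9 + 41·(12 − 16.4)/23 = 57.1°C ✓ — passes.
Candidate 5 (23 nt, A=6 T=4 G=8 C=5): 3' end TGA has 1 G/C ✓; Tm = 64.9 + 41·(13 − 16.4)/23 = 58.8°C, outside 45.9–57.8°C ✗ — fails.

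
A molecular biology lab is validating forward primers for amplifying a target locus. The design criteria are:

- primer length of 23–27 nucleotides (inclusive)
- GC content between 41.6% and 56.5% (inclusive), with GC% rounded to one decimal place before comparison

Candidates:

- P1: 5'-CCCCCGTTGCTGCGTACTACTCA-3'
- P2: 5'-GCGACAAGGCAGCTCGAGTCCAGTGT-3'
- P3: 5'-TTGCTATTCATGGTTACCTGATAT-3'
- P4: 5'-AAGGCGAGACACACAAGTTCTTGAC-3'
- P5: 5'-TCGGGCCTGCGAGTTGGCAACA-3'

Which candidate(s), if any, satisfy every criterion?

P1 (23 nt, A=3 T=6 G=4 C=10): length 23 ✓; GC 14/23 = 60.9%, outside 41.6–56.5% ✗ — fails.
P2 (26 nt, A=6 T=4 G=9 C=7): length 26 ✓; GC 16/26 = 61.5%, outside 41.6–56.5% ✗ — fails.
P3 (24 nt, A=5 T=11 G=4 C=4): length 24 ✓; GC 8/24 = 33.3%, outside 41.6–56.5% ✗ — fails.
P4 (25 nt, A=9 T=4 G=6 C=6): length 25 ✓; GC 12/25 = 48.0% ✓ — passes.
P5 (22 nt, A=4 T=4 G=8 C=6): length 22, outside 23–27 ✗; GC 14/22 = 63.6%, outside 41.6–56.5% ✗ — fails.

P4 only.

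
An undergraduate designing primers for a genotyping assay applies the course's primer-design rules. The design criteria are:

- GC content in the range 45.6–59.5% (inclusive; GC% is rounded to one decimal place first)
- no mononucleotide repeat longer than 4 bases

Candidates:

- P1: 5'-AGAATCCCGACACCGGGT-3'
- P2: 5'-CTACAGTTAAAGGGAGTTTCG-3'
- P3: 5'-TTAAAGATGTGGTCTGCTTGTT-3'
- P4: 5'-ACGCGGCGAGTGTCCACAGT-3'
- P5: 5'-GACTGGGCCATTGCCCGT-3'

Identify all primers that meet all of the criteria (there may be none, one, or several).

None of the candidates satisfy all criteria.

P1 (18 nt, A=5 T=2 G=5 C=6): GC 11/18 = 61.1%, outside 45.6–59.5% ✗; longest run = 3 ✓ — fails.
P2 (21 nt, A=6 T=6 G=6 C=3): GC 9/21 = 42.9%, outside 45.6–59.5% ✗; longest run = 3 ✓ — fails.
P3 (22 nt, A=4 T=10 G=6 C=2): GC 8/22 = 36.4%, outside 45.6–59.5% ✗; longest run = 3 ✓ — fails.
P4 (20 nt, A=4 T=3 G=7 C=6): GC 13/20 = 65.0%, outside 45.6–59.5% ✗; longest run = 2 ✓ — fails.
P5 (18 nt, A=2 T=4 G=6 C=6): GC 12/18 = 66.7%, outside 45.6–59.5% ✗; longest run = 3 ✓ — fails.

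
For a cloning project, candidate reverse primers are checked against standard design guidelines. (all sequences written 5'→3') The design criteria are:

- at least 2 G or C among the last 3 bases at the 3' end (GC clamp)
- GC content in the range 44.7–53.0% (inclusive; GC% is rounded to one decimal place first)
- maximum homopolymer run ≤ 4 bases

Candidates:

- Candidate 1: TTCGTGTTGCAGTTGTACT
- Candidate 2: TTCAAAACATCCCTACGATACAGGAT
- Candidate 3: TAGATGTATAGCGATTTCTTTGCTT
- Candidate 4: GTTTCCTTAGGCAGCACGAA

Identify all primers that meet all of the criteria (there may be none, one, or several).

Candidate 1 (19 nt, A=2 T=9 G=5 C=3): 3' end ACT has 1 G/C, need ≥2 ✗; GC 8/19 = 42.1%, outside 44.7–53.0% ✗; longest run = 2 ✓ — fails.
Candidate 2 (26 nt, A=10 T=6 G=3 C=7): 3' end GAT has 1 G/C, need ≥2 ✗; GC 10/26 = 38.5%, outside 44.7–53.0% ✗; longest run = 4 ✓ — fails.
Candidate 3 (25 nt, A=5 T=12 G=5 C=3): 3' end CTT has 1 G/C, need ≥2 ✗; GC 8/25 = 32.0%, outside 44.7–53.0% ✗; longest run = 3 ✓ — fails.
Candidate 4 (20 nt, A=5 T=5 G=5 C=5): 3' end GAA has 1 G/C, need ≥2 ✗; GC 10/20 = 50.0% ✓; longest run = 3 ✓ — fails.

None of the candidates satisfy all criteria.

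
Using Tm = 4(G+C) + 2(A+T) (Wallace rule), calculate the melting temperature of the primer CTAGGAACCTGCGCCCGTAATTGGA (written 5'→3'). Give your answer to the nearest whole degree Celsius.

Base counts: A=6, T=5, G=7, C=7 (length 25).
Tm = 2·(6+5) + 4·(7+7) = 2·11 + 4·14 = 22 + 56 = 78°C.

78°C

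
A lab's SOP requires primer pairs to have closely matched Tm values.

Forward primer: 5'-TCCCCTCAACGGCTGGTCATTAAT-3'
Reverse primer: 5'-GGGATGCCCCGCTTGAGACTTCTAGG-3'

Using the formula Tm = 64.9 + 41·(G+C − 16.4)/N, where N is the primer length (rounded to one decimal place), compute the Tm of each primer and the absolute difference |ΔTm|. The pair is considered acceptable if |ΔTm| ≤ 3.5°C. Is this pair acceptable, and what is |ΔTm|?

Forward: G+C = 12, N = 24 → Tm = 64.9 + 41·(12 − 16.4)/24 = 57.4°C.
Reverse: G+C = 16, N = 26 → Tm = 64.9 + 41·(16 − 16.4)/26 = 64.3°C.
|ΔTm| = |57.4 − 64.3| = 6.9°C, > 3.5°C.

|ΔTm| = 6.9°C; the pair is not acceptable.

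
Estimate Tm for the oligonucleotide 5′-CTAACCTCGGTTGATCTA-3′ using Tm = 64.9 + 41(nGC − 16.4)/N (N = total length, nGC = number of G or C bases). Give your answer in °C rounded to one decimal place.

45.8°C

Base counts: A=4, T=6, G=3, C=5; G+C = 8, N = 18.
Tm = 64.9 + 41·(8 − 16.4)/18 = 64.9 + -344.40/18 = 45.8°C.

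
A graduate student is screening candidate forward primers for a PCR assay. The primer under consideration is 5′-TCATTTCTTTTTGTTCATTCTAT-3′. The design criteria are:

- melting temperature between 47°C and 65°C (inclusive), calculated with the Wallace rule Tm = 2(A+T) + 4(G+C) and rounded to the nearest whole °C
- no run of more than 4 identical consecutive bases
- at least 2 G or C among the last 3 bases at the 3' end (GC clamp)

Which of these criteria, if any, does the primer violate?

Base counts: A=3, T=15, G=1, C=4 (length 23).
Tm: Tm = 2·18 + 4·5 = 56°C ✓
homopolymer run: longest run = 5, exceeds 4 ✗
GC clamp: 3' end TAT has 0 G/C, need ≥2 ✗

Fails: homopolymer run, GC clamp.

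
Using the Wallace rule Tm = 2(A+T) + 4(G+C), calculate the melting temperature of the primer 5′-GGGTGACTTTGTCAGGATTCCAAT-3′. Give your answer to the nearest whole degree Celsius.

70°C

Base counts: A=5, T=8, G=7, C=4 (length 24).
Tm = 2·(5+8) + 4·(7+4) = 2·13 + 4·11 = 26 + 44 = 70°C.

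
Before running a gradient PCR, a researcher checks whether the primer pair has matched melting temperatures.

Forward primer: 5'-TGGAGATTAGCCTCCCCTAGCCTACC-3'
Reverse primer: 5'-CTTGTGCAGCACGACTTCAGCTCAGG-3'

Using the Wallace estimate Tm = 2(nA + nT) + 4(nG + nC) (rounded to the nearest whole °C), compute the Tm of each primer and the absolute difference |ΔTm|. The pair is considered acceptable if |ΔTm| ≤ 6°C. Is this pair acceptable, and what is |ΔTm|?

|ΔTm| = 0°C; the pair is acceptable.

Forward: A=5 T=6 G=5 C=10 → Tm = 2·11 + 4·15 = 82°C.
Reverse: A=5 T=6 G=7 C=8 → Tm = 2·11 + 4·15 = 82°C.
|ΔTm| = |82 − 82| = 0°C, ≤ 6°C.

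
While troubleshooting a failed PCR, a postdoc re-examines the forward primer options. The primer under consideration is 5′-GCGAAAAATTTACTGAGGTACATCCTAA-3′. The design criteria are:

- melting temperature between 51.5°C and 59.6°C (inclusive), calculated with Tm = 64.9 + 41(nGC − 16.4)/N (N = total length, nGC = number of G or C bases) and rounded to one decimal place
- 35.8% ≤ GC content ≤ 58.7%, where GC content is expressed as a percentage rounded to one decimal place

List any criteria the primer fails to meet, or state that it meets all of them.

Fails: GC content.

Base counts: A=11, T=7, G=5, C=5 (length 28).
Tm: Tm = 64.9 + 41·(10 − 16.4)/28 = 55.5°C ✓
GC content: GC 10/28 = 35.7%, outside 35.8–58.7% ✗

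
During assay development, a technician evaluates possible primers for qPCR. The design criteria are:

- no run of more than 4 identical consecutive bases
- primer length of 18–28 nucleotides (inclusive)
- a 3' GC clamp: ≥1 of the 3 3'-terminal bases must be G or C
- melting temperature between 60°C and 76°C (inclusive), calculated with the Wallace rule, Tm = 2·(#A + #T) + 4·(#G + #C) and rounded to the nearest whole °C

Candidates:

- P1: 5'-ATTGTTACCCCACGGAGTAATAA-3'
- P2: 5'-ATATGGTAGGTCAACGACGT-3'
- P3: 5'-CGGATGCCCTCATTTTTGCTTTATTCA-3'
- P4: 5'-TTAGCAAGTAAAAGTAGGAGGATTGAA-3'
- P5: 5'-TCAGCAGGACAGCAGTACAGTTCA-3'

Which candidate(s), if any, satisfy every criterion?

P4 and P5.

P1 (23 nt, A=8 T=6 G=4 C=5): longest run = 4 ✓; length 23 ✓; 3' end TAA has 0 G/C, need ≥1 ✗; Tm = 2·14 + 4·9 = 64°C ✓ — fails.
P2 (20 nt, A=6 T=5 G=6 C=3): longest run = 2 ✓; length 20 ✓; 3' end CGT has 2 G/C ✓; Tm = 2·11 + 4·9 = 58°C, outside 60–76°C ✗ — fails.
P3 (27 nt, A=4 T=12 G=4 C=7): longest run = 5, exceeds 4 ✗; length 27 ✓; 3' end TCA has 1 G/C ✓; Tm = 2·16 + 4·11 = 76°C ✓ — fails.
P4 (27 nt, A=12 T=6 G=8 C=1): longest run = 4 ✓; length 27 ✓; 3' end GAA has 1 G/C ✓; Tm = 2·18 + 4·9 = 72°C ✓ — passes.
P5 (24 nt, A=8 T=4 G=6 C=6): longest run = 2 ✓; length 24 ✓; 3' end TCA has 1 G/C ✓; Tm = 2·12 + 4·12 = 72°C ✓ — passes.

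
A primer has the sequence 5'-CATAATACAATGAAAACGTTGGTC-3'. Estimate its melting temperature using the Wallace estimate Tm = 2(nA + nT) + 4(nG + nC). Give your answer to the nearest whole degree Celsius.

Base counts: A=10, T=6, G=4, C=4 (length 24).
Tm = 2·(10+6) + 4·(4+4) = 2·16 + 4·8 = 32 + 32 = 64°C.

64°C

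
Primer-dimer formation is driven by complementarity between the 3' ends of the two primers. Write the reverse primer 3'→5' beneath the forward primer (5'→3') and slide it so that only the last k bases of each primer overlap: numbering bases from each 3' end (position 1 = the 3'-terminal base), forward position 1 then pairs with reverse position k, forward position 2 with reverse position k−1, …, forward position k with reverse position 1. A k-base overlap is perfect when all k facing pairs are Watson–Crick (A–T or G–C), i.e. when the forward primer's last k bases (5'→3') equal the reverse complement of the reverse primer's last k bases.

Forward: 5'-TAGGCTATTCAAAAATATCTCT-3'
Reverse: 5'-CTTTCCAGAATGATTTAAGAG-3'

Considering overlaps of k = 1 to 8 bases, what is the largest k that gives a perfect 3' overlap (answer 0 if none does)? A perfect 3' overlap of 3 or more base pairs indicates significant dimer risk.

Last 8 bases (5'→3') — forward …ATATCTCT, reverse …TTTAAGAG.
Reverse complement of the reverse primer's last 8 bases: CTCTTAAA; its first k bases are the reverse complement of the reverse primer's last k bases, so a perfect k-base overlap needs the forward primer's last k bases to equal them.
Comparing (forward last k vs required): k=1: T vs C ✗; k=2: CT vs CT ✓; k=3: TCT vs CTC ✗; k=4: CTCT vs CTCT ✓; k=5: TCTCT vs CTCTT ✗; k=6: ATCTCT vs CTCTTA ✗; k=7: TATCTCT vs CTCTTAA ✗; k=8: ATATCTCT vs CTCTTAAA ✗.
Perfect overlaps at k = 2, 4; the largest is 4.

Longest perfect overlap: 4 complementary base pairs; significant dimer risk (threshold 3).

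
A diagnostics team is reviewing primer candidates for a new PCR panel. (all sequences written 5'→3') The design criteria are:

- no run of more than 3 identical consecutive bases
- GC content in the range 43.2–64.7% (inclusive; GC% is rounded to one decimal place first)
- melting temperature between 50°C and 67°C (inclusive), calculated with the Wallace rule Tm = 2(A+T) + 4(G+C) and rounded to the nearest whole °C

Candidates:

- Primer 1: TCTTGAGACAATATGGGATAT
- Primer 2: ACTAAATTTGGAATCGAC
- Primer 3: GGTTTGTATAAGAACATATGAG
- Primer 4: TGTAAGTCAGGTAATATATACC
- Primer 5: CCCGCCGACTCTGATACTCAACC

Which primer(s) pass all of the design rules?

None of the candidates satisfy all criteria.

Primer 1 (21 nt, A=7 T=7 G=5 C=2): longest run = 3 ✓; GC 7/21 = 33.3%, outside 43.2–64.7% ✗; Tm = 2·14 + 4·7 = 56°C ✓ — fails.
Primer 2 (18 nt, A=7 T=5 G=3 C=3): longest run = 3 ✓; GC 6/18 = 33.3%, outside 43.2–64.7% ✗; Tm = 2·12 + 4·6 = 48°C, outside 50–67°C ✗ — fails.
Primer 3 (22 nt, A=8 T=7 G=6 C=1): longest run = 3 ✓; GC 7/22 = 31.8%, outside 43.2–64.7% ✗; Tm = 2·15 + 4·7 = 58°C ✓ — fails.
Primer 4 (22 nt, A=8 T=7 G=4 C=3): longest run = 2 ✓; GC 7/22 = 31.8%, outside 43.2–64.7% ✗; Tm = 2·15 + 4·7 = 58°C ✓ — fails.
Primer 5 (23 nt, A=5 T=4 G=3 C=11): longest run = 3 ✓; GC 14/23 = 60.9% ✓; Tm = 2·9 + 4·14 = 74°C, outside 50–67°C ✗ — fails.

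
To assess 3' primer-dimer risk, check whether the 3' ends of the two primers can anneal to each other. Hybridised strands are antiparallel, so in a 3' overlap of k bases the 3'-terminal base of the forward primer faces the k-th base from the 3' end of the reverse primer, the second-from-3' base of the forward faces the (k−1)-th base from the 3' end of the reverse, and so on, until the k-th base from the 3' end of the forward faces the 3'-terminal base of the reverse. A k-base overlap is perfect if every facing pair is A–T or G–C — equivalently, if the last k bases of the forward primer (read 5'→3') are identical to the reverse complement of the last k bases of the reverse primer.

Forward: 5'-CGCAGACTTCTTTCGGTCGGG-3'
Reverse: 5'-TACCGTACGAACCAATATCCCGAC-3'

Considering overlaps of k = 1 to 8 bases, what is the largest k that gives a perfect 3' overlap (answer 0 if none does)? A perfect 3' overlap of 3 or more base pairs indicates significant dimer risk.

Last 8 bases (5'→3') — forward …CGGTCGGG, reverse …ATCCCGAC.
Reverse complement of the reverse primer's last 8 bases: GTCGGGAT; its first k bases are the reverse complement of the reverse primer's last k bases, so a perfect k-base overlap needs the forward primer's last k bases to equal them.
Comparing (forward last k vs required): k=1: G vs G ✓; k=2: GG vs GT ✗; k=3: GGG vs GTC ✗; k=4: CGGG vs GTCG ✗; k=5: TCGGG vs GTCGG ✗; k=6: GTCGGG vs GTCGGG ✓; k=7: GGTCGGG vs GTCGGGA ✗; k=8: CGGTCGGG vs GTCGGGAT ✗.
Perfect overlaps at k = 1, 6; the largest is 6.

Longest perfect overlap: 6 complementary base pairs; significant dimer risk (threshold 3).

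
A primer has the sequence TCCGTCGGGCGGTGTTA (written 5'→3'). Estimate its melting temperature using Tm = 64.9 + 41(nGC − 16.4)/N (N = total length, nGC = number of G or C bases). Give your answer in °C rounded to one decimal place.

51.9°C

Base counts: A=1, T=5, G=7, C=4; G+C = 11, N = 17.
Tm = 64.9 + 41·(11 − 16.4)/17 = 64.9 + -221.40/17 = 51.9°C.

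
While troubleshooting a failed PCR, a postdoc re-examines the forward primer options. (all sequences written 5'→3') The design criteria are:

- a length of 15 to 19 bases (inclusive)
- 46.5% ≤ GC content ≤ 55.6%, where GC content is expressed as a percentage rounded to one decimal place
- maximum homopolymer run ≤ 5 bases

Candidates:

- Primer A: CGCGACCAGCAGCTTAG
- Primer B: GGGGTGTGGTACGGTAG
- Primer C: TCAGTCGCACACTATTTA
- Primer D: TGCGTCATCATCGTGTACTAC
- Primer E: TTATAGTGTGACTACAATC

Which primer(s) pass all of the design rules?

None of the candidates satisfy all criteria.

Primer A (17 nt, A=4 T=2 G=5 C=6): length 17 ✓; GC 11/17 = 64.7%, outside 46.5–55.6% ✗; longest run = 2 ✓ — fails.
Primer B (17 nt, A=2 T=4 G=10 C=1): length 17 ✓; GC 11/17 = 64.7%, outside 46.5–55.6% ✗; longest run = 4 ✓ — fails.
Primer C (18 nt, A=5 T=6 G=2 C=5): length 18 ✓; GC 7/18 = 38.9%, outside 46.5–55.6% ✗; longest run = 3 ✓ — fails.
Primer D (21 nt, A=4 T=7 G=4 C=6): length 21, outside 15–19 ✗; GC 10/21 = 47.6% ✓; longest run = 1 ✓ — fails.
Primer E (19 nt, A=6 T=7 G=3 C=3): length 19 ✓; GC 6/19 = 31.6%, outside 46.5–55.6% ✗; longest run = 2 ✓ — fails.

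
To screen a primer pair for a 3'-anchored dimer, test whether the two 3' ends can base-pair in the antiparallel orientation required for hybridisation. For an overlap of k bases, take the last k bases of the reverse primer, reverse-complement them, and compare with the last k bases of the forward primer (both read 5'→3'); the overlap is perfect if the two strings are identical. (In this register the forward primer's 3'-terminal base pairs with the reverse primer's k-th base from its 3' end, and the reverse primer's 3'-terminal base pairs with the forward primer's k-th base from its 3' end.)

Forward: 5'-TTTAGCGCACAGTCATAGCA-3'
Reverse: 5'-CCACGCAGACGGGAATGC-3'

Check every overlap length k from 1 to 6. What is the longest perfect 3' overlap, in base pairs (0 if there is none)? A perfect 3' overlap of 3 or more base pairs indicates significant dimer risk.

Last 6 bases (5'→3') — forward …ATAGCA, reverse …GAATGC.
Reverse complement of the reverse primer's last 6 bases: GCATTC; its first k bases are the reverse complement of the reverse primer's last k bases, so a perfect k-base overlap needs the forward primer's last k bases to equal them.
Comparing (forward last k vs required): k=1: A vs G ✗; k=2: CA vs GC ✗; k=3: GCA vs GCA ✓; k=4: AGCA vs GCAT ✗; k=5: TAGCA vs GCATT ✗; k=6: ATAGCA vs GCATTC ✗.
Only k = 3 is perfect, so the longest perfect 3' overlap is 3.

Longest perfect overlap: 3 complementary base pairs; significant dimer risk (threshold 3).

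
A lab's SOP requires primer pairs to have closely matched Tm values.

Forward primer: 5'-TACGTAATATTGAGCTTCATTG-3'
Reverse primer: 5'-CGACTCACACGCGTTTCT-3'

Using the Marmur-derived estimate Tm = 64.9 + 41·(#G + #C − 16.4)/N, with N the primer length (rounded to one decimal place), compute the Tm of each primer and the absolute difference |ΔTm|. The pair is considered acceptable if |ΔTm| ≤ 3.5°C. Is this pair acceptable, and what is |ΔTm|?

|ΔTm| = 2.9°C; the pair is acceptable.

Forward: G+C = 7, N = 22 → Tm = 64.9 + 41·(7 − 16.4)/22 = 47.4°C.
Reverse: G+C = 10, N = 18 → Tm = 64.9 + 41·(10 − 16.4)/18 = 50.3°C.
|ΔTm| = |47.4 − 50.3| = 2.9°C, ≤ 3.5°C.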